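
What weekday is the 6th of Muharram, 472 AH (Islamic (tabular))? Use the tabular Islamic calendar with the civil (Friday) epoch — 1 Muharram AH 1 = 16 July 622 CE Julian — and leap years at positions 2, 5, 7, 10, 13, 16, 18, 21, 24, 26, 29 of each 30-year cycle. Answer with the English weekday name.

In the proleptic Gregorian calendar this is 15 July 1079 (JDN 2115352).
2115352 ≡ 1 (mod 7); counting from Monday = 0 gives Tuesday.

Tuesday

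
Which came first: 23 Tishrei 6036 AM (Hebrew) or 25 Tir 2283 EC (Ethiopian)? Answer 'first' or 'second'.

first

The two dates have Julian Day Numbers 2552272 and 2557865 respectively.
Since 2552272 < 2557865, the first date comes first.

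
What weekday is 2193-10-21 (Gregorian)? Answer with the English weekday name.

Monday

JDN 2522331 mod 7 = 0, and JDN 0 was a Monday, so this is a Monday.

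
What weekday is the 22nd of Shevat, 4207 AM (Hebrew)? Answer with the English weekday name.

This is JDN 1884349 (26 January 447 Gregorian).
1884349 ≡ 5 (mod 7); counting from Monday = 0 gives Saturday.

Saturday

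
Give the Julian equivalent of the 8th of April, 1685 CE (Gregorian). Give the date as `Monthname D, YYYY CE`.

The Julian–Gregorian offset here is 10 days (Julian trailing).
8 April 1685 Gregorian − 10 days → 29 March 1685 Julian.

March 29, 1685 CE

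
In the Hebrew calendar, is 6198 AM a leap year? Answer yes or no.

Hebrew year 6198 is year 4 of its 19-year Metonic cycle; leap years are at positions 3, 6, 8, 11, 14, 17, 19, so it is a common year (12 months).

no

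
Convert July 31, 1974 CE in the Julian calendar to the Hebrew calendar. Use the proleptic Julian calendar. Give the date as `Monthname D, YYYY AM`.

The source date corresponds to 13 August 1974 in the Gregorian calendar (JDN 2442273).
That day falls on 25 Av 5734 AM in the Hebrew calendar.

Av 25, 5734 AM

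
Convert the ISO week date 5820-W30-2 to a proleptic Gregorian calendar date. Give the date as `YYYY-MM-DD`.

5820-07-25

ISO week 1 of 5820 is the week containing the first Thursday of 5820.
Week 30, day 2 (Tuesday) lands on 5820-07-25.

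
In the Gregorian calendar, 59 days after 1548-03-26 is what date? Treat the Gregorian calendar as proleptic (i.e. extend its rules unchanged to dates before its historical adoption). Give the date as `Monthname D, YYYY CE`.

May 24, 1548 CE

JDN of 1548-03-26 = 2286540.
2286540 + 59 = 2286599.
JDN 2286599 in the Gregorian calendar is May 24, 1548 CE.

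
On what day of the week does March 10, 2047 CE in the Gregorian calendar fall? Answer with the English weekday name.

Since JDN mod 7 = 6 (0 = Monday), the day is Sunday.

Sunday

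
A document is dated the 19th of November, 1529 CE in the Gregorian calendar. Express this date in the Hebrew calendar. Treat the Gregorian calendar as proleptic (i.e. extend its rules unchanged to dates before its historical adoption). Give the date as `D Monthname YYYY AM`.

8 Kislev 5290 AM

Both dates share Julian Day Number 2279838; in the Hebrew calendar that is 8 Kislev 5290 AM.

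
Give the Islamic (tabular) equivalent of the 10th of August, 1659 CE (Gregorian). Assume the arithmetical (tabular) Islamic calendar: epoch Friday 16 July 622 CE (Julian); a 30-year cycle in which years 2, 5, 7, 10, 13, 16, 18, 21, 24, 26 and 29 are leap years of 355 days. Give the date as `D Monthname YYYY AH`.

21 Dhu al-Qa'dah 1069 AH

Julian Day Number of the source date = 2327219.
Converting JDN 2327219 to the tabular Islamic calendar gives 21 Dhu al-Qa'dah 1069 AH.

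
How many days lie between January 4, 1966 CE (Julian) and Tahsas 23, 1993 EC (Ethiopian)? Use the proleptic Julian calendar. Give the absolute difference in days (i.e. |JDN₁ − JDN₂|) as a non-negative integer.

12768

JDN of the first date = 2439143.
JDN of the second date = 2451911.
|2451911 − 2439143| = 12768.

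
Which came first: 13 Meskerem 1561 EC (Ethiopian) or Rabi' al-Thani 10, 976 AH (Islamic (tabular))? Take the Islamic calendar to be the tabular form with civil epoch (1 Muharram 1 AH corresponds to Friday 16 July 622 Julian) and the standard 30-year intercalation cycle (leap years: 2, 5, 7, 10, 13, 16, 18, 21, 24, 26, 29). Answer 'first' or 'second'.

first

First date → JDN 2294023; second date → JDN 2294045.
JDN 2294023 < JDN 2294045, so the first date is earlier.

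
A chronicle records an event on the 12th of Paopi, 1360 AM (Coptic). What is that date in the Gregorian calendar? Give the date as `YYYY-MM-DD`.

1643-10-20

Julian Day Number of the source date = 2321446.
Converting JDN 2321446 to the Gregorian calendar gives 20 October 1643 CE.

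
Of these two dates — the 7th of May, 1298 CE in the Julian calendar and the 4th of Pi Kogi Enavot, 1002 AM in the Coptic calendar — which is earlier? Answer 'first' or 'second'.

second

Converting both to JDN: 2195279 vs 2191008; the smaller is the second.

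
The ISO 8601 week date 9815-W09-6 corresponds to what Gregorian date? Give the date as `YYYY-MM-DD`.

ISO week 1 of 9815 is the week containing the first Thursday of 9815.
Week 9, day 6 (Saturday) lands on 9815-03-04.

9815-03-04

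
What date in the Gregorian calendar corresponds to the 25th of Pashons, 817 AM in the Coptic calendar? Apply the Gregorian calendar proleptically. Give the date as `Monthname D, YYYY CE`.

May 27, 1101 CE

Both dates share Julian Day Number 2123338; in the Gregorian calendar that is 27 May 1101 CE.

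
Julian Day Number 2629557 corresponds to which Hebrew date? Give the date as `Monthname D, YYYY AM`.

JDN 2629557 is 19 May 2487 in the Gregorian calendar.
In the Hebrew calendar that day is Iyar 26, 6247 AM.

Iyar 26, 6247 AM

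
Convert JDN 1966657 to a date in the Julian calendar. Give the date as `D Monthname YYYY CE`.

JDN 1966657 is 3 June 672 in the proleptic Gregorian calendar.
In the Julian calendar that day is 31 May 672 CE.

31 May 672 CE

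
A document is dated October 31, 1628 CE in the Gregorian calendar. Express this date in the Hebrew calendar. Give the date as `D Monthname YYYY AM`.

Both dates share Julian Day Number 2315979; in the Hebrew calendar that is 4 Cheshvan 5389 AM.

4 Cheshvan 5389 AM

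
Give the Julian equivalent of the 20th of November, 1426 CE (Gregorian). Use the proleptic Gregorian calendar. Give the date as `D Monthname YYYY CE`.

The Julian–Gregorian offset here is 9 days (Julian trailing).
20 November 1426 Gregorian − 9 days → 11 November 1426 Julian.

11 November 1426 CE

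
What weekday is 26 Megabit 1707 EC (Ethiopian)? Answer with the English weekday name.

Equivalently 2 April 1715 Gregorian, JDN 2347542.
Since JDN mod 7 = 1 (0 = Monday), the day is Tuesday.

Tuesday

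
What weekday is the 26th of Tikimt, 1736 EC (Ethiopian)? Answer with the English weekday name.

Monday

Equivalently 4 November 1743 Gregorian, JDN 2357985.
Since JDN mod 7 = 0 (0 = Monday), the day is Monday.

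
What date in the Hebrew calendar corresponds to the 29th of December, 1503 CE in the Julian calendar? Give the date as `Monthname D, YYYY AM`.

Julian Day Number of the source date = 2270391.
Converting JDN 2270391 to the Hebrew calendar gives 11 Tevet 5264 AM.

Tevet 11, 5264 AM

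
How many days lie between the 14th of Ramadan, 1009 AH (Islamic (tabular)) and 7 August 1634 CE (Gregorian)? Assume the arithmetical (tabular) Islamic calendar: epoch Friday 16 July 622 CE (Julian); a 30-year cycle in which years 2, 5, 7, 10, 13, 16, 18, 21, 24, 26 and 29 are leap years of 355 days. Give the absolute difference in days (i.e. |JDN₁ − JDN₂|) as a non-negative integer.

12194

JDN of the first date = 2305891.
JDN of the second date = 2318085.
|2318085 − 2305891| = 12194.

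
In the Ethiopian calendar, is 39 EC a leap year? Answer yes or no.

39 mod 4 = 3; in the Ethiopian calendar a year is leap when year mod 4 = 3, so it is a leap year.

yes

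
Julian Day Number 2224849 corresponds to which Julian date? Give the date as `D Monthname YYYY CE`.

JDN 2224849 is 30 April 1379 in the proleptic Gregorian calendar.
In the Julian calendar that day is 22 April 1379 CE.

22 April 1379 CE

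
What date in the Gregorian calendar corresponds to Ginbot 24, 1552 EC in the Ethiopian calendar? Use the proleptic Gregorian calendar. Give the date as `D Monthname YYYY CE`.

Both dates share Julian Day Number 2290987; in the Gregorian calendar that is 29 May 1560 CE.

29 May 1560 CE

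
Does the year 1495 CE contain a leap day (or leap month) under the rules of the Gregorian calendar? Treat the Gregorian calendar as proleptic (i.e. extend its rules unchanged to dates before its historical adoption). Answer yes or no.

1495 is not divisible by 4, so it is a common year.

no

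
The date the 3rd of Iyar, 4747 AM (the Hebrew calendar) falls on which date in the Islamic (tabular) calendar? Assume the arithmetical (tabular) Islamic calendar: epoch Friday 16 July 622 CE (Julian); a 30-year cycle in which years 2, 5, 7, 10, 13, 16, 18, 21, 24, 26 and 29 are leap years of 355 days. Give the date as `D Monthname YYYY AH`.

Julian Day Number of the source date = 2081653.
Converting JDN 2081653 to the tabular Islamic calendar gives 2 Dhu al-Hijjah 376 AH.

2 Dhu al-Hijjah 376 AH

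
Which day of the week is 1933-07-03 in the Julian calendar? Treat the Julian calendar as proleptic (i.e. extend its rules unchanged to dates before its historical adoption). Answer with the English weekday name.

Sunday

In the Gregorian calendar this is 16 July 1933 (JDN 2427270).
Since JDN mod 7 = 6 (0 = Monday), the day is Sunday.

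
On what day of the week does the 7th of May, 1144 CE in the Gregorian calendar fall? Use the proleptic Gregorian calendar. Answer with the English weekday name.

Sunday

2139024 ≡ 6 (mod 7); counting from Monday = 0 gives Sunday.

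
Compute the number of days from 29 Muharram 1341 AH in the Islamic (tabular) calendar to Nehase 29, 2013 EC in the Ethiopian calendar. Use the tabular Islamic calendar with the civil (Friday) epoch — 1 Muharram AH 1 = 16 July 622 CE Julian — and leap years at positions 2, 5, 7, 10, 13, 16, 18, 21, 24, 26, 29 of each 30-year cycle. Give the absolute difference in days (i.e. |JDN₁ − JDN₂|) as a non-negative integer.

36143

JDN of the first date = 2423319.
JDN of the second date = 2459462.
|2459462 − 2423319| = 36143.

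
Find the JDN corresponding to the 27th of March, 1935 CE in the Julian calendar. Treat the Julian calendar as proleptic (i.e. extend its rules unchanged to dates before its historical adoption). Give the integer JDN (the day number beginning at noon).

2427902

Equivalently 9 April 1935 (Gregorian).
JDN 2400001 is 17 November 1858 CE (Gregorian), MJD 0; the target day is +27901 days from there, so JDN = 2427902.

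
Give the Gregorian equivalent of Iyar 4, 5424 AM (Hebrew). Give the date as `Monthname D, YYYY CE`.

April 29, 1664 CE

Both dates share Julian Day Number 2328943; in the Gregorian calendar that is 29 April 1664 CE.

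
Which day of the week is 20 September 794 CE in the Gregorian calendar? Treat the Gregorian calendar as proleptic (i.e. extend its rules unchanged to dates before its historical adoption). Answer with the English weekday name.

JDN 2011325 mod 7 = 1, and JDN 0 was a Monday, so this is a Tuesday.

Tuesday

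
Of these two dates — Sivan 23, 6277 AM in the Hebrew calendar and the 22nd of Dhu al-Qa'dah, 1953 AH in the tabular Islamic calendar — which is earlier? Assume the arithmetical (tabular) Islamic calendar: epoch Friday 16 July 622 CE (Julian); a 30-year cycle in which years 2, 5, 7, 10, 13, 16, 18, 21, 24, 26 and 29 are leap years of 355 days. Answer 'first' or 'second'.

second

First date → JDN 2640540; second date → JDN 2640480.
JDN 2640480 < JDN 2640540, so the second date is earlier.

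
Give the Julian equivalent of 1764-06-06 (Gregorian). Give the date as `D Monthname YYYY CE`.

26 May 1764 CE

At this point the Julian calendar is 11 days behind the Gregorian.
6 June 1764 Gregorian − 11 days → 26 May 1764 Julian.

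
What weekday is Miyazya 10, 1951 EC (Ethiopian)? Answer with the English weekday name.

Saturday

In the Gregorian calendar this is 18 April 1959 (JDN 2436677).
2436677 ≡ 5 (mod 7); counting from Monday = 0 gives Saturday.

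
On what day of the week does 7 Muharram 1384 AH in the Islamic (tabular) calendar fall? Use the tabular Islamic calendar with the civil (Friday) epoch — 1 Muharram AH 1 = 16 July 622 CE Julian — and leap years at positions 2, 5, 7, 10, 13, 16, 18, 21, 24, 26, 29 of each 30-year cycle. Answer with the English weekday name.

Equivalently 19 May 1964 Gregorian, JDN 2438535.
2438535 ≡ 1 (mod 7); counting from Monday = 0 gives Tuesday.

Tuesday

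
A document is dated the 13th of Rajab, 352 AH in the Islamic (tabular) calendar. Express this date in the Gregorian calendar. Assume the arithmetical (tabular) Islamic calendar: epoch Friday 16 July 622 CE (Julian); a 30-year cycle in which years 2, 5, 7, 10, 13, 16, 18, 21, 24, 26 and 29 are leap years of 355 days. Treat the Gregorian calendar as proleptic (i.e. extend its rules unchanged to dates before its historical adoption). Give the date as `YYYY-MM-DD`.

0963-08-12

Julian Day Number of the source date = 2073012.
Converting JDN 2073012 to the Gregorian calendar gives 12 August 963 CE.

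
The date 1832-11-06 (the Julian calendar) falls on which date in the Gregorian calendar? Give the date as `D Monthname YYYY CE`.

At this point the Julian calendar is 12 days behind the Gregorian.
6 November 1832 Julian + 12 days → 18 November 1832 Gregorian.

18 November 1832 CE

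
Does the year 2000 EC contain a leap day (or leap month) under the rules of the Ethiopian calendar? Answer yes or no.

no

2000 mod 4 = 0; in the Ethiopian calendar a year is leap when year mod 4 = 3, so it is a common year.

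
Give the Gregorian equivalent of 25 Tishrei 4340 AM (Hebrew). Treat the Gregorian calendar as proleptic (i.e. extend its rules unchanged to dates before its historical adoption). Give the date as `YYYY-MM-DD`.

Both dates share Julian Day Number 1932811; in the Gregorian calendar that is 3 October 579 CE.

0579-10-03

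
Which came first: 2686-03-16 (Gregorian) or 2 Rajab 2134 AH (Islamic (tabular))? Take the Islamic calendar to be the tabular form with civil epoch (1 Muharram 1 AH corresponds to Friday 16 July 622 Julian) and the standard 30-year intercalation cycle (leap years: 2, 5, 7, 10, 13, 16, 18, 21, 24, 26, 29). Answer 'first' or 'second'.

The two dates have Julian Day Numbers 2702176 and 2704482 respectively.
Since 2702176 < 2704482, the first date comes first.

first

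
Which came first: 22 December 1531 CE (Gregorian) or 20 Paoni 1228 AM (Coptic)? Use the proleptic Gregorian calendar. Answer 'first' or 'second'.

second

Converting both to JDN: 2280601 vs 2273481; the smaller is the second.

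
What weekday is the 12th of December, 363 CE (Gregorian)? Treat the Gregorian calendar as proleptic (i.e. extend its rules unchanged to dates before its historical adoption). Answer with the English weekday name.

Thursday

JDN 1853988 mod 7 = 3, and JDN 0 was a Monday, so this is a Thursday.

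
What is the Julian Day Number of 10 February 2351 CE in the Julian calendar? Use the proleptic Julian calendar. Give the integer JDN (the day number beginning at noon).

In the Gregorian calendar the same day is 26 February 2351.
JDN 2451545 is 1 January 2000 CE (Gregorian); the target day is +128256 days from there, so JDN = 2579801.

2579801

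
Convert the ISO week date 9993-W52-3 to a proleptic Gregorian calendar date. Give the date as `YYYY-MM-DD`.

ISO week 1 of 9993 is the week containing the first Thursday of 9993.
Week 52, day 3 (Wednesday) lands on 9993-12-29.

9993-12-29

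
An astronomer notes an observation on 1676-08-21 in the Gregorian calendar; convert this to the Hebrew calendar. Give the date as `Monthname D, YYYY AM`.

Elul 12, 5436 AM

Julian Day Number of the source date = 2333440.
Converting JDN 2333440 to the Hebrew calendar gives 12 Elul 5436 AM.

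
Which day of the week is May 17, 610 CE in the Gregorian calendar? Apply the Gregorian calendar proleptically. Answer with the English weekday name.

Since JDN mod 7 = 3 (0 = Monday), the day is Thursday.

Thursday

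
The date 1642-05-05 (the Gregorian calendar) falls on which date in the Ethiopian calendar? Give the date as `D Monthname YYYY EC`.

30 Miyazya 1634 EC

Julian Day Number of the source date = 2320913.
Converting JDN 2320913 to the Ethiopian calendar gives 30 Miyazya 1634 EC.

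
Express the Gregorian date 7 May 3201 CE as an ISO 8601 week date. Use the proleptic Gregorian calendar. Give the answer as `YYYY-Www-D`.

3201-W19-1

The weekday is Monday (ISO weekday 1).
That Monday belongs to ISO week 19 of ISO year 3201.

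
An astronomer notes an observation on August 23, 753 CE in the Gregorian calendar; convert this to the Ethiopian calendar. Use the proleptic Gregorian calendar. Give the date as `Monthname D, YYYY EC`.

Nehase 26, 745 EC

Julian Day Number of the source date = 1996322.
Converting JDN 1996322 to the Ethiopian calendar gives 26 Nehase 745 EC.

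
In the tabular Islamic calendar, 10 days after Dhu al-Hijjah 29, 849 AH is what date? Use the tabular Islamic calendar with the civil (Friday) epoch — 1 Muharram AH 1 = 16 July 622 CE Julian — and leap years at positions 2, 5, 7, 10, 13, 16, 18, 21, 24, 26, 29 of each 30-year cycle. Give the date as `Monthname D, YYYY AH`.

Muharram 10, 850 AH

JDN of Dhu al-Hijjah 29, 849 AH = 2249296.
2249296 + 10 = 2249306.
JDN 2249306 in the tabular Islamic calendar is Muharram 10, 850 AH.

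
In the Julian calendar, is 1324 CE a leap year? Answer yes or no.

yes

1324 mod 4 = 0, so it is a leap year in the Julian calendar.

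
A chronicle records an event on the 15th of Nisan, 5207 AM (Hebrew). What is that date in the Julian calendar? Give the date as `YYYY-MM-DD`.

Julian Day Number of the source date = 2249665.
Converting JDN 2249665 to the Julian calendar gives 1 April 1447 CE.

1447-04-01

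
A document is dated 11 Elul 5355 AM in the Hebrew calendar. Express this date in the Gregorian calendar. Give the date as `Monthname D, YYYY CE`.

Julian Day Number of the source date = 2303849.
Converting JDN 2303849 to the Gregorian calendar gives 16 August 1595 CE.

August 16, 1595 CE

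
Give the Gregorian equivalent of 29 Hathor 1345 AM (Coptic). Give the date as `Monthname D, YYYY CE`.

Julian Day Number of the source date = 2316014.
Converting JDN 2316014 to the Gregorian calendar gives 5 December 1628 CE.

December 5, 1628 CE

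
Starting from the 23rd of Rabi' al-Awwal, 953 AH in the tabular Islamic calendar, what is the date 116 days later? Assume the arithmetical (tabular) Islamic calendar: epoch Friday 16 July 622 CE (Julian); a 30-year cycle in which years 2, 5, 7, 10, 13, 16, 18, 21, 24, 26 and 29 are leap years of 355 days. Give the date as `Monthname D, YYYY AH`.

JDN of the 23rd of Rabi' al-Awwal, 953 AH = 2285878.
2285878 + 116 = 2285994.
JDN 2285994 in the tabular Islamic calendar is Rajab 21, 953 AH.

Rajab 21, 953 AH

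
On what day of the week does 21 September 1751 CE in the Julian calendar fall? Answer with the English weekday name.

Equivalently 2 October 1751 Gregorian, JDN 2360874.
Since JDN mod 7 = 5 (0 = Monday), the day is Saturday.

Saturday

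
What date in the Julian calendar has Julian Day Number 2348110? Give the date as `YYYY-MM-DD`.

1716-10-10

The Gregorian equivalent of JDN 2348110 is 21 October 1716.
In the Julian calendar that day is 1716-10-10.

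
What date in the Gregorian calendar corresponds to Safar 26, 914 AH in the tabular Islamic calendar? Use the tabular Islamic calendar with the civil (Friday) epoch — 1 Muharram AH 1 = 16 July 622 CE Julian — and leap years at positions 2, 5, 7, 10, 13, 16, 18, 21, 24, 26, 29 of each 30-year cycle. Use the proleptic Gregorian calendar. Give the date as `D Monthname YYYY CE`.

6 July 1508 CE

Julian Day Number of the source date = 2272032.
Converting JDN 2272032 to the Gregorian calendar gives 6 July 1508 CE.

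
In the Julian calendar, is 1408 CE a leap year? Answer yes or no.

yes

1408 mod 4 = 0, so it is a leap year in the Julian calendar.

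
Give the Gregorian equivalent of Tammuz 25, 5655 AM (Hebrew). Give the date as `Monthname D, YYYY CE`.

July 17, 1895 CE

Julian Day Number of the source date = 2413392.
Converting JDN 2413392 to the Gregorian calendar gives 17 July 1895 CE.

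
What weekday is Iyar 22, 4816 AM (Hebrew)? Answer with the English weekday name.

This is JDN 2106891 (15 May 1056 Gregorian).
2106891 ≡ 3 (mod 7); counting from Monday = 0 gives Thursday.

Thursday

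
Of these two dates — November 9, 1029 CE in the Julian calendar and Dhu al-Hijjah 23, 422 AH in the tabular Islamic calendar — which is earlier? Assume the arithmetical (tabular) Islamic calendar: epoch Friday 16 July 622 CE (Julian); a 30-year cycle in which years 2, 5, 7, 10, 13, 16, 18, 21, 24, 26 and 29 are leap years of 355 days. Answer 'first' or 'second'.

The two dates have Julian Day Numbers 2097213 and 2097975 respectively.
Since 2097213 < 2097975, the first date comes first.

first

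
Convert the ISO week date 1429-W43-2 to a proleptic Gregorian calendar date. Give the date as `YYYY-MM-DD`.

ISO week 1 of 1429 is the week containing the first Thursday of 1429.
Week 43, day 2 (Tuesday) lands on 1429-10-20.

1429-10-20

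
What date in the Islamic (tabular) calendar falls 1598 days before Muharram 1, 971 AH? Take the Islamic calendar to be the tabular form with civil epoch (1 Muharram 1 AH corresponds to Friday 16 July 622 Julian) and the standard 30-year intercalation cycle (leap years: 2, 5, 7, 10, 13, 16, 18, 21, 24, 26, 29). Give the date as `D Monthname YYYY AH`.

27 Jumada al-Thani 966 AH

JDN of Muharram 1, 971 AH = 2292176.
2292176 − 1598 = 2290578.
JDN 2290578 in the tabular Islamic calendar is 27 Jumada al-Thani 966 AH.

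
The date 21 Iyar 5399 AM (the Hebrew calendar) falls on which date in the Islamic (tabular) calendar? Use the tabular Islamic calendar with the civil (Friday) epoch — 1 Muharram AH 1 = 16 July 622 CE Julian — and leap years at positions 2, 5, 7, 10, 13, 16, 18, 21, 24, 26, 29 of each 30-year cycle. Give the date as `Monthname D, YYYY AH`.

Muharram 22, 1049 AH

Julian Day Number of the source date = 2319837.
Converting JDN 2319837 to the tabular Islamic calendar gives 22 Muharram 1049 AH.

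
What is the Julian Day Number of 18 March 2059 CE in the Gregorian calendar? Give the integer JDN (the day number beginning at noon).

2473171

JDN 2400001 is 17 November 1858 CE (Gregorian), MJD 0; the target day is +73170 days from there, so JDN = 2473171.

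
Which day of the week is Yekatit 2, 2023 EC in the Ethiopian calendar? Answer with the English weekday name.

Sunday

Equivalently 9 February 2031 Gregorian, JDN 2462907.
2462907 ≡ 6 (mod 7); counting from Monday = 0 gives Sunday.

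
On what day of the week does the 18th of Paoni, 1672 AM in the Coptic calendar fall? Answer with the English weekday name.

Equivalently 25 June 1956 Gregorian, JDN 2435650.
2435650 ≡ 0 (mod 7); counting from Monday = 0 gives Monday.

Monday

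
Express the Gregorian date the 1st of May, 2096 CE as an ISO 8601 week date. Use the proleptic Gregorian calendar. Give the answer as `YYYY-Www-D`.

2096-W18-2

The weekday is Tuesday (ISO weekday 2).
That Tuesday belongs to ISO week 18 of ISO year 2096.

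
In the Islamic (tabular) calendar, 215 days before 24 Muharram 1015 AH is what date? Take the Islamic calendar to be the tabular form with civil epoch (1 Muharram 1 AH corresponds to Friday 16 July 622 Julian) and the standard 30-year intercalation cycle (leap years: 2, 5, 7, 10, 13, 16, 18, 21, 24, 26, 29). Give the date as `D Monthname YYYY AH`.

16 Jumada al-Thani 1014 AH

Counting 215 days back from JDN 2307791 reaches JDN 2307576, which is 16 Jumada al-Thani 1014 AH.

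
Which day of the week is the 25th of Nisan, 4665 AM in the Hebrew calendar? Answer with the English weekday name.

In the proleptic Gregorian calendar this is 7 April 905 (JDN 2051701).
2051701 ≡ 1 (mod 7); counting from Monday = 0 gives Tuesday.

Tuesday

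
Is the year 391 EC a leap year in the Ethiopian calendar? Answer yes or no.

yes

391 mod 4 = 3; in the Ethiopian calendar a year is leap when year mod 4 = 3, so it is a leap year.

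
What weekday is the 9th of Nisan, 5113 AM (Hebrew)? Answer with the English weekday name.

This is JDN 2215315 (23 March 1353 Gregorian).
Since JDN mod 7 = 4 (0 = Monday), the day is Friday.

Friday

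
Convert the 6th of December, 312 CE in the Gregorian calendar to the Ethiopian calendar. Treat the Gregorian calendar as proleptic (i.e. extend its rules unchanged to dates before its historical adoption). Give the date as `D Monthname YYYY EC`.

9 Tahsas 305 EC

Julian Day Number of the source date = 1835355.
Converting JDN 1835355 to the Ethiopian calendar gives 9 Tahsas 305 EC.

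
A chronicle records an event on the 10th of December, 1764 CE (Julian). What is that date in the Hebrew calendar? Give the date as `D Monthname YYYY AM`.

27 Kislev 5525 AM

Julian Day Number of the source date = 2365703.
Converting JDN 2365703 to the Hebrew calendar gives 27 Kislev 5525 AM.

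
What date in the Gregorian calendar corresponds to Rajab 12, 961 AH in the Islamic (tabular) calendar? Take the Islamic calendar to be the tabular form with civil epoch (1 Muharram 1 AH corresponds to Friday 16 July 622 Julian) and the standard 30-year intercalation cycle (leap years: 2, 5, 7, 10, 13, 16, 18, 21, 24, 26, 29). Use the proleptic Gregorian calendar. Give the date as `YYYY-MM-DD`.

Both dates share Julian Day Number 2288820; in the Gregorian calendar that is 23 June 1554 CE.

1554-06-23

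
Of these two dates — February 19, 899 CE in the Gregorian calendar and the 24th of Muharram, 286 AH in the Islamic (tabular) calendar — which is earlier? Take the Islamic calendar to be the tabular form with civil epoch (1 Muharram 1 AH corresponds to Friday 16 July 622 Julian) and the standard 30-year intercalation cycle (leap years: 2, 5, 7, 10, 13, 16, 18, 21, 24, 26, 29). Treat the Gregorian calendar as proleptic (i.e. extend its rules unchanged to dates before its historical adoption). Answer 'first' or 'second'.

The two dates have Julian Day Numbers 2049463 and 2049457 respectively.
Since 2049457 < 2049463, the second date comes first.

second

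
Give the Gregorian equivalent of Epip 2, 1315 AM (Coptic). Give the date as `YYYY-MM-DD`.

Both dates share Julian Day Number 2305269; in the Gregorian calendar that is 6 July 1599 CE.

1599-07-06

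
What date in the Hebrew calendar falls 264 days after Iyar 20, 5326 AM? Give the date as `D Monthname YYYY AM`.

18 Shevat 5327 AM

Counting 264 days forward from JDN 2293168 reaches JDN 2293432, which is 18 Shevat 5327 AM.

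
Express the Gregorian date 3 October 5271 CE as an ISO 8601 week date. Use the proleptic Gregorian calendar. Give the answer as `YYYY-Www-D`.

The weekday is Saturday (ISO weekday 6).
That Saturday belongs to ISO week 40 of ISO year 5271.

5271-W40-6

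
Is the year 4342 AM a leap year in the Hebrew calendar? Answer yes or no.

no

Hebrew year 4342 is year 10 of its 19-year Metonic cycle; leap years are at positions 3, 6, 8, 11, 14, 17, 19, so it is a common year (12 months).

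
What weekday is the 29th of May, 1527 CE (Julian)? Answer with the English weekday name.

This is JDN 2278943 (8 June 1527 Gregorian).
2278943 ≡ 2 (mod 7); counting from Monday = 0 gives Wednesday.

Wednesday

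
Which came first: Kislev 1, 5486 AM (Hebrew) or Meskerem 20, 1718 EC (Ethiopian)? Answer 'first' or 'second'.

First date → JDN 2351413; second date → JDN 2351374.
JDN 2351374 < JDN 2351413, so the second date is earlier.

second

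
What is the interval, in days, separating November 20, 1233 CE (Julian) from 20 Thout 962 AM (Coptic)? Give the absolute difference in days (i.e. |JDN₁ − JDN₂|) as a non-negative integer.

JDN of the first date = 2171735.
JDN of the second date = 2176054.
|2176054 − 2171735| = 4319.

4319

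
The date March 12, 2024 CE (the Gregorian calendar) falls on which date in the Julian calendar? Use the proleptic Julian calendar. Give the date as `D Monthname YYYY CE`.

28 February 2024 CE

The Julian–Gregorian offset here is 13 days (Julian trailing).
12 March 2024 Gregorian − 13 days → 28 February 2024 Julian.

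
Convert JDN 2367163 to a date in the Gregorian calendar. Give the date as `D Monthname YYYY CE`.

Counting from JDN 2299161 = 15 Oct 1582 gives an offset of 68002 days.

20 December 1768 CE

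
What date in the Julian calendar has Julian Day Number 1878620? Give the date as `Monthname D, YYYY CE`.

The proleptic Gregorian equivalent of JDN 1878620 is 21 May 431.
In the Julian calendar that day is May 20, 431 CE.

May 20, 431 CE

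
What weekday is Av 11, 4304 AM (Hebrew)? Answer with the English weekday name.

Saturday

In the proleptic Gregorian calendar this is 18 July 544 (JDN 1919951).
JDN 1919951 mod 7 = 5, and JDN 0 was a Monday, so this is a Saturday.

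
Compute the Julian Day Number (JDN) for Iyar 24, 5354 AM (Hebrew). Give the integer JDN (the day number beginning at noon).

Equivalently 14 May 1594 (Gregorian).
JDN 2299161 is 15 October 1582 CE (Gregorian); the target day is +4229 days from there, so JDN = 2303390.

2303390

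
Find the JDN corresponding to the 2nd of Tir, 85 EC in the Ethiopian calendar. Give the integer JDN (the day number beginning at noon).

1755023

In the proleptic Gregorian calendar the same day is 26 December 92.
JDN 2299161 is 15 October 1582 CE (Gregorian); the target day is −544138 days from there, so JDN = 1755023.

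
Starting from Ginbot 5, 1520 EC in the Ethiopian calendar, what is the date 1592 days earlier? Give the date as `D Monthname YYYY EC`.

Counting 1592 days back from JDN 2279280 reaches JDN 2277688, which is 24 Tahsas 1516 EC.

24 Tahsas 1516 EC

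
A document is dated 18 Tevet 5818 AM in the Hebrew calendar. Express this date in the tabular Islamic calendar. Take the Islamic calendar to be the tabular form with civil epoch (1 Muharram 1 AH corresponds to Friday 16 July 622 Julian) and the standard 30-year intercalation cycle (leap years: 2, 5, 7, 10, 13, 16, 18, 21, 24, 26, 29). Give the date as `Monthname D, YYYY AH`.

Rajab 19, 1480 AH

Both dates share Julian Day Number 2472743; in the tabular Islamic calendar that is 19 Rajab 1480 AH.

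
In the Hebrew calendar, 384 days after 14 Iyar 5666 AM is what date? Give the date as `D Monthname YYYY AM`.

Counting 384 days forward from JDN 2417340 reaches JDN 2417724, which is 15 Sivan 5667 AM.

15 Sivan 5667 AM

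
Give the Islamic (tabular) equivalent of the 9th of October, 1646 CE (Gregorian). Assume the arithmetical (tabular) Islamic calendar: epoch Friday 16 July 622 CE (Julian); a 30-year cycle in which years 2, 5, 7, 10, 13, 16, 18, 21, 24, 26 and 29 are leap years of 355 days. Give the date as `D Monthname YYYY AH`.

28 Sha'ban 1056 AH

Julian Day Number of the source date = 2322531.
Converting JDN 2322531 to the tabular Islamic calendar gives 28 Sha'ban 1056 AH.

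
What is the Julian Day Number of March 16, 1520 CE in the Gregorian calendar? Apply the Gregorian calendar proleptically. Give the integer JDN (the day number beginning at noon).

JDN 2400001 is 17 November 1858 CE (Gregorian), MJD 0; the target day is −123698 days from there, so JDN = 2276303.

2276303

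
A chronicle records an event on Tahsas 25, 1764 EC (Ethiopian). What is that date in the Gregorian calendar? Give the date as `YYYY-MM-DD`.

Both dates share Julian Day Number 2368271; in the Gregorian calendar that is 2 January 1772 CE.

1772-01-02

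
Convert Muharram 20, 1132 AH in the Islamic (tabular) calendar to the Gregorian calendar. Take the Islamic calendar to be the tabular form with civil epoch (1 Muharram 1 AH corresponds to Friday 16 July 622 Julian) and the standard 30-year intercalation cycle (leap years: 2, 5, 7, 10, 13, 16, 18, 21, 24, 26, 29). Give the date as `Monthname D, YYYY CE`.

December 3, 1719 CE

Julian Day Number of the source date = 2349248.
Converting JDN 2349248 to the Gregorian calendar gives 3 December 1719 CE.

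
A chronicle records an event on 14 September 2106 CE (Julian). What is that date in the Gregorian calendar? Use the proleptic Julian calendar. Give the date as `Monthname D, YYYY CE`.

September 28, 2106 CE

The Julian–Gregorian offset here is 14 days (Julian trailing).
14 September 2106 Julian + 14 days → 28 September 2106 Gregorian.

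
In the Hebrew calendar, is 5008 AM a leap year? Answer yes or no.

yes

Hebrew year 5008 is year 11 of its 19-year Metonic cycle; leap years are at positions 3, 6, 8, 11, 14, 17, 19, so it is a leap year (13 months).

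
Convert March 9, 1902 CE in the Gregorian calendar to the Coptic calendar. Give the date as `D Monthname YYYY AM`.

Julian Day Number of the source date = 2415818.
Converting JDN 2415818 to the Coptic calendar gives 30 Meshir 1618 AM.

30 Meshir 1618 AM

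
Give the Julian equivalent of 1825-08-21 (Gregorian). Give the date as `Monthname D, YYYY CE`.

August 9, 1825 CE

For dates in this range the Gregorian date is 12 days ahead of the Julian.
21 August 1825 Gregorian − 12 days → 9 August 1825 Julian.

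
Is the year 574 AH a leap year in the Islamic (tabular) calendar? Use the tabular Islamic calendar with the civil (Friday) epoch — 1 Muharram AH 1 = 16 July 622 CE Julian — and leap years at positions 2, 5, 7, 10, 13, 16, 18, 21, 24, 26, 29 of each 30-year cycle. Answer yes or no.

no

Year 574 AH is year 4 of its 30-year cycle; leap positions are 2, 5, 7, 10, 13, 16, 18, 21, 24, 26, 29, so it is a common year (354 days).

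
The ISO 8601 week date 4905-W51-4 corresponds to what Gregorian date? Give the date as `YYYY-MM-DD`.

4905-12-17

ISO week 1 of 4905 is the week containing the first Thursday of 4905.
Week 51, day 4 (Thursday) lands on 4905-12-17.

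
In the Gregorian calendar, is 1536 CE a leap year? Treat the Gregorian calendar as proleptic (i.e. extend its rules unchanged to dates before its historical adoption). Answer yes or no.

yes

1536 is divisible by 4 and not by 100, so it is a leap year.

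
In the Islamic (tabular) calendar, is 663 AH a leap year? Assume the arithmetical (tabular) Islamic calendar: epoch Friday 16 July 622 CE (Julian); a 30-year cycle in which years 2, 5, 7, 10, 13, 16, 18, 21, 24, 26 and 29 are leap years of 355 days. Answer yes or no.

no

Year 663 AH is year 3 of its 30-year cycle; leap positions are 2, 5, 7, 10, 13, 16, 18, 21, 24, 26, 29, so it is a common year (354 days).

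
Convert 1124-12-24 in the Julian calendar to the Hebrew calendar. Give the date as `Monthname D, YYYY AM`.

Tevet 16, 4885 AM

Both dates share Julian Day Number 2131957; in the Hebrew calendar that is 16 Tevet 4885 AM.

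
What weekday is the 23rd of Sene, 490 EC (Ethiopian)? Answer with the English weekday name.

Wednesday

This is JDN 1903120 (18 June 498 Gregorian).
1903120 ≡ 2 (mod 7); counting from Monday = 0 gives Wednesday.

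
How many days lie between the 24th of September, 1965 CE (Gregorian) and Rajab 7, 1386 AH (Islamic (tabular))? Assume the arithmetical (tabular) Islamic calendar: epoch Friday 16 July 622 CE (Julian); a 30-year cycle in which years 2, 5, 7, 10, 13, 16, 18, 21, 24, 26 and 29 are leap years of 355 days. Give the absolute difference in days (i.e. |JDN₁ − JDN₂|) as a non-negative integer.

393

First date → JDN 2439028; second date → JDN 2439421.
The interval is |2439028 − 2439421| = 393 days.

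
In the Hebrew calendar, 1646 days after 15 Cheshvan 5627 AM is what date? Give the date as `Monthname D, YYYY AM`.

Iyar 6, 5631 AM

The starting date is JDN 2402899; 2402899 + 1646 = 2404545.
JDN 2404545 corresponds to Iyar 6, 5631 AM.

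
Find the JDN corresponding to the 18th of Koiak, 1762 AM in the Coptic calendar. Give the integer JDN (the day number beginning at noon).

Equivalently 27 December 2045 (Gregorian).
JDN 2299161 is 15 October 1582 CE (Gregorian); the target day is +169181 days from there, so JDN = 2468342.

2468342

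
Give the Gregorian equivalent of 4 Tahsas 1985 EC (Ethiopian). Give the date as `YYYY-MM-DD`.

1992-12-13

Both dates share Julian Day Number 2448970; in the Gregorian calendar that is 13 December 1992 CE.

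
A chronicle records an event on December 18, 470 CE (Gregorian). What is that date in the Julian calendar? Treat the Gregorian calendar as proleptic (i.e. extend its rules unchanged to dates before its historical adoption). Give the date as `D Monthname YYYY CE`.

17 December 470 CE

For dates in this range the Gregorian date is 1 day ahead of the Julian.
18 December 470 Gregorian − 1 day → 17 December 470 Julian.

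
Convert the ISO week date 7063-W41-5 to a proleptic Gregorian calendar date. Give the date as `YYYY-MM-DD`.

ISO week 1 of 7063 is the week containing the first Thursday of 7063.
Week 41, day 5 (Friday) lands on 7063-10-09.

7063-10-09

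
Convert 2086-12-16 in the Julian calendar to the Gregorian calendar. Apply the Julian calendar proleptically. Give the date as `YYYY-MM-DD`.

2086-12-29

For dates in this range the Gregorian date is 13 days ahead of the Julian.
16 December 2086 Julian + 13 days → 29 December 2086 Gregorian.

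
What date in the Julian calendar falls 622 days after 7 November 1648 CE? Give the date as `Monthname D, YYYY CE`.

Counting 622 days forward from JDN 2323301 reaches JDN 2323923, which is July 22, 1650 CE.

July 22, 1650 CE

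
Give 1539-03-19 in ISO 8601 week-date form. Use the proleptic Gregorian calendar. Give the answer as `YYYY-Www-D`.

The weekday is Sunday (ISO weekday 7).
That Sunday belongs to ISO week 11 of ISO year 1539.

1539-W11-7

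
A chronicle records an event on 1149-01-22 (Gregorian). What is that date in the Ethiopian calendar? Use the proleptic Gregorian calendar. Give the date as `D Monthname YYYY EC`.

Both dates share Julian Day Number 2140745; in the Ethiopian calendar that is 20 Tir 1141 EC.

20 Tir 1141 EC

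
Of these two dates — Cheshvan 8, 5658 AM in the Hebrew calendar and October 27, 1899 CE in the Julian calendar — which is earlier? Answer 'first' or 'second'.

first

Converting both to JDN: 2414232 vs 2414967; the smaller is the first.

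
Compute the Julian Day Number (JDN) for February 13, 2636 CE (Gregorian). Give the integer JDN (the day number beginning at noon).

JDN 2299161 is 15 October 1582 CE (Gregorian); the target day is +384721 days from there, so JDN = 2683882.

2683882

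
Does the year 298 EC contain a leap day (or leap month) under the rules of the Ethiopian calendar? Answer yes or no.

no

298 mod 4 = 2; in the Ethiopian calendar a year is leap when year mod 4 = 3, so it is a common year.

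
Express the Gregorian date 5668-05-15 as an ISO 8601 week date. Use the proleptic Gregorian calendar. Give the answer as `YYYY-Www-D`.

5668-W20-2

The weekday is Tuesday (ISO weekday 2).
That Tuesday belongs to ISO week 20 of ISO year 5668.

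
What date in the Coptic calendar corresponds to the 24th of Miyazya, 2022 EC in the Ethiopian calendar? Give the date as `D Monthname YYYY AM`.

Both dates share Julian Day Number 2462624; in the Coptic calendar that is 24 Parmouti 1746 AM.

24 Parmouti 1746 AM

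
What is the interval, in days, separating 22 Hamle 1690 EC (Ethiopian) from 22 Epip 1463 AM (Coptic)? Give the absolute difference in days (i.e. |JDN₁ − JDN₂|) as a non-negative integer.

JDN of the first date = 2341449.
JDN of the second date = 2359346.
|2359346 − 2341449| = 17897.

17897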